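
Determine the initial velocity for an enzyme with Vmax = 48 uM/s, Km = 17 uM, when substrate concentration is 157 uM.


v = Vmax * [S] / (Km + [S])
v = 48 * 157 / (17 + 157)
v = 43.3103 uM/s

43.3103 uM/s


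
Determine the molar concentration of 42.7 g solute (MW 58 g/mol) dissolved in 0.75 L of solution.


C = (mass / MW) / volume
C = (42.7 / 58) / 0.75
C = 0.9816 M

0.9816 M


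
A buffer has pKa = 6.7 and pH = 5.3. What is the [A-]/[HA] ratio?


[A-]/[HA] = 10^(pH - pKa)
= 10^(5.3 - 6.7)
= 0.0398

0.0398


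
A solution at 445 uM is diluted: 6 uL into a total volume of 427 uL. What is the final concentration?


C2 = C1 * V1 / V2
C2 = 445 * 6 / 427
C2 = 6.2529 uM

6.2529 uM


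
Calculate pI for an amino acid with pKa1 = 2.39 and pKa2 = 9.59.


pI = (pKa1 + pKa2) / 2
pI = (2.39 + 9.59) / 2
pI = 5.99

5.99


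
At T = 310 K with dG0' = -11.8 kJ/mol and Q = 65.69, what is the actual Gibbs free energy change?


dG = dG0' + RT * ln(Q) / 1000
dG = -11.8 + 8.314 * 310 * ln(65.69) / 1000
dG = -1.014 kJ/mol

-1.014 kJ/mol


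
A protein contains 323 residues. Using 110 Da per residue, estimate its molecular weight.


MW = n_residues * 110 Da
MW = 323 * 110
MW = 35530 Da

35530 Da


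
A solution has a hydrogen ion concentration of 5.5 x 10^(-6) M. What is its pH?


pH = -log10([H+])
pH = -log10(5.5 x 10^(-6))
pH = 5.2596

5.2596


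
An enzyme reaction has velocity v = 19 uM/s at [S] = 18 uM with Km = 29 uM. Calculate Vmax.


Vmax = v * (Km + [S]) / [S]
Vmax = 19 * (29 + 18) / 18
Vmax = 49.6111 uM/s

49.6111 uM/s


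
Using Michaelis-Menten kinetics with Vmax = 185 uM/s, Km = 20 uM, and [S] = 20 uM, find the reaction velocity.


v = Vmax * [S] / (Km + [S])
v = 185 * 20 / (20 + 20)
v = 92.5 uM/s

92.5 uM/s


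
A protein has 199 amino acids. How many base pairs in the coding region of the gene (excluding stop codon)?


Each amino acid = 1 codon = 3 bp
bp = 199 * 3 = 597 bp

597 bp


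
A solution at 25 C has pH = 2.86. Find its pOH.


pOH = 14 - pH
pOH = 14 - 2.86
pOH = 11.14

11.14


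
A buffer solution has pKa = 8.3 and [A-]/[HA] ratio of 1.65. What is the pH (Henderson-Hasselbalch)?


pH = pKa + log10([A-]/[HA])
pH = 8.3 + log10(1.65)
pH = 8.5175

8.5175


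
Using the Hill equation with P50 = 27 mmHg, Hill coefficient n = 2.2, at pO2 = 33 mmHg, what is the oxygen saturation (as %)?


Y = pO2^n / (P50^n + pO2^n)
Y = 33^2.2 / (27^2.2 + 33^2.2)
Y = 60.86%

60.86%


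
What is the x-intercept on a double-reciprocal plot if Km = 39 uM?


x-intercept = -1/Km
= -1/39
= -0.0256 1/uM

-0.0256 1/uM


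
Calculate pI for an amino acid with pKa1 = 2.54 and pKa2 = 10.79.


pI = (pKa1 + pKa2) / 2
pI = (2.54 + 10.79) / 2
pI = 6.665

6.665


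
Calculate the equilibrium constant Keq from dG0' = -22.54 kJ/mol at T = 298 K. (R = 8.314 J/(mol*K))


Keq = exp(-dG0 * 1000 / (R * T))
Keq = exp(-(-22.54) * 1000 / (8.314 * 298))
Keq = 8933.9735

8933.9735


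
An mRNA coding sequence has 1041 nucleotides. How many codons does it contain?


codons = nucleotides / 3
codons = 1041 / 3 = 347

347


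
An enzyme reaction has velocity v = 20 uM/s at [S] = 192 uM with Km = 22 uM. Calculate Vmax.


Vmax = v * (Km + [S]) / [S]
Vmax = 20 * (22 + 192) / 192
Vmax = 22.2917 uM/s

22.2917 uM/s


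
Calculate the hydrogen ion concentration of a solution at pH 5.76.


[H+] = 10^(-pH)
[H+] = 10^(-5.76)
[H+] = 1.738e-06 M

1.738e-06 M


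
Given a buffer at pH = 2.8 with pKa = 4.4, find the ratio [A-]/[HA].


[A-]/[HA] = 10^(pH - pKa)
= 10^(2.8 - 4.4)
= 0.0251

0.0251


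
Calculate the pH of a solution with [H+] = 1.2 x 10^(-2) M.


pH = -log10([H+])
pH = -log10(1.2 x 10^(-2))
pH = 1.9208

1.9208


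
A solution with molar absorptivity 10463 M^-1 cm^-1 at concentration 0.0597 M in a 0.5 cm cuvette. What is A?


A = epsilon * c * l
A = 10463 * 0.0597 * 0.5
A = 312.3206

312.3206


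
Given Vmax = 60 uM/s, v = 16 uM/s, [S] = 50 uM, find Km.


Km = [S] * (Vmax - v) / v
Km = 50 * (60 - 16) / 16
Km = 137.5 uM

137.5 uM


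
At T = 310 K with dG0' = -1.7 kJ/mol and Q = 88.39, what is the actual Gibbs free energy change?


dG = dG0' + RT * ln(Q) / 1000
dG = -1.7 + 8.314 * 310 * ln(88.39) / 1000
dG = 9.851 kJ/mol

9.851 kJ/mol


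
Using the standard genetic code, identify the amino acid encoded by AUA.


Standard genetic code lookup.
Codon AUA -> Ile

Ile


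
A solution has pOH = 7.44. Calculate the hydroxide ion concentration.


[OH-] = 10^(-pOH)
[OH-] = 10^(-7.44)
[OH-] = 3.631e-08 M

3.631e-08 M


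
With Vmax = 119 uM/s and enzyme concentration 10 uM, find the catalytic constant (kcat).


kcat = Vmax / [E]t
kcat = 119 / 10
kcat = 11.9 s^-1

11.9 s^-1


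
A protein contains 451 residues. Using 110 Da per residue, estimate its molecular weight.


MW = n_residues * 110 Da
MW = 451 * 110
MW = 49610 Da

49610 Da


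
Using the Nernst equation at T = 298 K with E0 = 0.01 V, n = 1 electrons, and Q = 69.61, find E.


E = E0 - (RT/nF) * ln(Q)
E = 0.01 - (8.314 * 298 / (1 * 96485)) * ln(69.61)
E = -0.099 V

-0.099 V


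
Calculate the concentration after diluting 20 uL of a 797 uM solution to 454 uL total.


C2 = C1 * V1 / V2
C2 = 797 * 20 / 454
C2 = 35.1101 uM

35.1101 uM


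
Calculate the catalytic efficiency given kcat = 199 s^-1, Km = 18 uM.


Catalytic efficiency = kcat / Km
= 199 / 18
= 11.0556 uM^-1*s^-1

11.0556 uM^-1*s^-1


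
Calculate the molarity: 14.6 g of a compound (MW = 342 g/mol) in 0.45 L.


C = (mass / MW) / volume
C = (14.6 / 342) / 0.45
C = 0.0949 M

0.0949 M


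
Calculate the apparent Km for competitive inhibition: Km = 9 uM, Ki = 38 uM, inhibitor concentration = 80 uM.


Km_app = Km * (1 + [I]/Ki)
Km_app = 9 * (1 + 80/38)
Km_app = 27.9474 uM

27.9474 uM


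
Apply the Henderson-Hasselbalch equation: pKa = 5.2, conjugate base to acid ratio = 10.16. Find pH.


pH = pKa + log10([A-]/[HA])
pH = 5.2 + log10(10.16)
pH = 6.2069

6.2069


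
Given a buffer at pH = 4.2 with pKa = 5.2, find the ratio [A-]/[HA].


[A-]/[HA] = 10^(pH - pKa)
= 10^(4.2 - 5.2)
= 0.1

0.1


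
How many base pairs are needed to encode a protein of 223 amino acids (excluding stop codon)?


Each amino acid = 1 codon = 3 bp
bp = 223 * 3 = 669 bp

669 bp


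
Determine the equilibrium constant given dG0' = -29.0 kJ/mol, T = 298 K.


Keq = exp(-dG0 * 1000 / (R * T))
Keq = exp(-(-29.0) * 1000 / (8.314 * 298))
Keq = 121177.0487

121177.0487


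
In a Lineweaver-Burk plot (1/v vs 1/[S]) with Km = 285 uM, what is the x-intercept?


x-intercept = -1/Km
= -1/285
= -0.0035 1/uM

-0.0035 1/uM


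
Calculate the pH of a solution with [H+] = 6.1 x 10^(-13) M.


pH = -log10([H+])
pH = -log10(6.1 x 10^(-13))
pH = 12.2147

12.2147


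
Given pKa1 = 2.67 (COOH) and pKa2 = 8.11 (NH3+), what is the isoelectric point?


pI = (pKa1 + pKa2) / 2
pI = (2.67 + 8.11) / 2
pI = 5.39

5.39


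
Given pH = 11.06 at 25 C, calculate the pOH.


pOH = 14 - pH
pOH = 14 - 11.06
pOH = 2.94

2.94


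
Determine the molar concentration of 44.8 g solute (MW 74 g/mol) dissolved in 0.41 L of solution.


C = (mass / MW) / volume
C = (44.8 / 74) / 0.41
C = 1.4766 M

1.4766 M


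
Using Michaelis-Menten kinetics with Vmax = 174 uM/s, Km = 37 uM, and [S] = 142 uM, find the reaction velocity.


v = Vmax * [S] / (Km + [S])
v = 174 * 142 / (37 + 142)
v = 138.0335 uM/s

138.0335 uM/s


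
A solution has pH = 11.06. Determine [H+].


[H+] = 10^(-pH)
[H+] = 10^(-11.06)
[H+] = 8.710e-12 M

8.710e-12 M


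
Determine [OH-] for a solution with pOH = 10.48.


[OH-] = 10^(-pOH)
[OH-] = 10^(-10.48)
[OH-] = 3.311e-11 M

3.311e-11 M


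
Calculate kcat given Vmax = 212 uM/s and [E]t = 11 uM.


kcat = Vmax / [E]t
kcat = 212 / 11
kcat = 19.2727 s^-1

19.2727 s^-1


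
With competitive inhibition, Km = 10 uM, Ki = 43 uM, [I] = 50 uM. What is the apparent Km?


Km_app = Km * (1 + [I]/Ki)
Km_app = 10 * (1 + 50/43)
Km_app = 21.6279 uM

21.6279 uM


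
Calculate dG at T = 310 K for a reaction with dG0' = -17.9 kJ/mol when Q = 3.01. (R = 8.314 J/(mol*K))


dG = dG0' + RT * ln(Q) / 1000
dG = -17.9 + 8.314 * 310 * ln(3.01) / 1000
dG = -15.0599 kJ/mol

-15.0599 kJ/mol


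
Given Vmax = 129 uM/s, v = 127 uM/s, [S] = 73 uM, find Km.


Km = [S] * (Vmax - v) / v
Km = 73 * (129 - 127) / 127
Km = 1.1496 uM

1.1496 uM


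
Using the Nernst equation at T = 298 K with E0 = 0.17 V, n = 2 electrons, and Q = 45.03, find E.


E = E0 - (RT/nF) * ln(Q)
E = 0.17 - (8.314 * 298 / (2 * 96485)) * ln(45.03)
E = 0.1211 V

0.1211 V


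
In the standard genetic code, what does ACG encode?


Standard genetic code lookup.
Codon ACG -> Thr

Thr


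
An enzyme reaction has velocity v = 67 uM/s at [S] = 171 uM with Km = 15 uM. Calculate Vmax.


Vmax = v * (Km + [S]) / [S]
Vmax = 67 * (15 + 171) / 171
Vmax = 72.8772 uM/s

72.8772 uM/s


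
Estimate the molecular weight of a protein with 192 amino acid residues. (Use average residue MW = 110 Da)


MW = n_residues * 110 Da
MW = 192 * 110
MW = 21120 Da

21120 Da


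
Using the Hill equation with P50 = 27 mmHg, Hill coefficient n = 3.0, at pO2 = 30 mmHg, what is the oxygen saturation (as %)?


Y = pO2^n / (P50^n + pO2^n)
Y = 30^3.0 / (27^3.0 + 30^3.0)
Y = 57.84%

57.84%


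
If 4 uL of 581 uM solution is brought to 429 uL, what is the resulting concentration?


C2 = C1 * V1 / V2
C2 = 581 * 4 / 429
C2 = 5.4172 uM

5.4172 uM


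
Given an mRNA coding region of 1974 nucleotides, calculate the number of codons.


codons = nucleotides / 3
codons = 1974 / 3 = 658

658


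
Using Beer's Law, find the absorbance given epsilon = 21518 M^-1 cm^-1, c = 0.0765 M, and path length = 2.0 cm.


A = epsilon * c * l
A = 21518 * 0.0765 * 2.0
A = 3292.254

3292.254


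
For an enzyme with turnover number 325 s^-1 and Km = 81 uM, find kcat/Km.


Catalytic efficiency = kcat / Km
= 325 / 81
= 4.0123 uM^-1*s^-1

4.0123 uM^-1*s^-1


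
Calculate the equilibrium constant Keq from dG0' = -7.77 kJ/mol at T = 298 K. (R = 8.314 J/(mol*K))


Keq = exp(-dG0 * 1000 / (R * T))
Keq = exp(-(-7.77) * 1000 / (8.314 * 298))
Keq = 23.0147

23.0147


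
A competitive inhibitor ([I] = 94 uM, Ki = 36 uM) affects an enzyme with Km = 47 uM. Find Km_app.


Km_app = Km * (1 + [I]/Ki)
Km_app = 47 * (1 + 94/36)
Km_app = 169.7222 uM

169.7222 uM


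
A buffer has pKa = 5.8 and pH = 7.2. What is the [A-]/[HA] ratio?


[A-]/[HA] = 10^(pH - pKa)
= 10^(7.2 - 5.8)
= 25.1189

25.1189


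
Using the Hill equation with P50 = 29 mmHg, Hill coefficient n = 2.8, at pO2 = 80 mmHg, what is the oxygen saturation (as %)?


Y = pO2^n / (P50^n + pO2^n)
Y = 80^2.8 / (29^2.8 + 80^2.8)
Y = 94.49%

94.49%


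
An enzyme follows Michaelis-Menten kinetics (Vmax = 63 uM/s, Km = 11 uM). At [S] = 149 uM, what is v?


v = Vmax * [S] / (Km + [S])
v = 63 * 149 / (11 + 149)
v = 58.6688 uM/s

58.6688 uM/s


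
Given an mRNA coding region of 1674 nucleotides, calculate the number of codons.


codons = nucleotides / 3
codons = 1674 / 3 = 558

558


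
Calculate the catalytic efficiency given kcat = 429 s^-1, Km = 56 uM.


Catalytic efficiency = kcat / Km
= 429 / 56
= 7.6607 uM^-1*s^-1

7.6607 uM^-1*s^-1


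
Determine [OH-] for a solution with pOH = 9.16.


[OH-] = 10^(-pOH)
[OH-] = 10^(-9.16)
[OH-] = 6.918e-10 M

6.918e-10 M


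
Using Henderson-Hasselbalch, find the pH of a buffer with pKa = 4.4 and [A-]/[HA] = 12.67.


pH = pKa + log10([A-]/[HA])
pH = 4.4 + log10(12.67)
pH = 5.5028

5.5028


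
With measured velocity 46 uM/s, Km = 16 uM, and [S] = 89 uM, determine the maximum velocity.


Vmax = v * (Km + [S]) / [S]
Vmax = 46 * (16 + 89) / 89
Vmax = 54.2697 uM/s

54.2697 uM/s


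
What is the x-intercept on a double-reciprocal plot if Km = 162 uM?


x-intercept = -1/Km
= -1/162
= -0.0062 1/uM

-0.0062 1/uM


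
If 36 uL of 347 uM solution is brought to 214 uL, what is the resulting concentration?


C2 = C1 * V1 / V2
C2 = 347 * 36 / 214
C2 = 58.3738 uM

58.3738 uM


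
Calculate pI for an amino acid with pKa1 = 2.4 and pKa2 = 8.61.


pI = (pKa1 + pKa2) / 2
pI = (2.4 + 8.61) / 2
pI = 5.505

5.505


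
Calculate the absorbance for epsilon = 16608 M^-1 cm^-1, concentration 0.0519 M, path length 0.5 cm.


A = epsilon * c * l
A = 16608 * 0.0519 * 0.5
A = 430.9776

430.9776


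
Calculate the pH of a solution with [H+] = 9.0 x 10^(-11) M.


pH = -log10([H+])
pH = -log10(9.0 x 10^(-11))
pH = 10.0458

10.0458


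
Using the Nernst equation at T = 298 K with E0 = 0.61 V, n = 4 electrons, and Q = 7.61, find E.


E = E0 - (RT/nF) * ln(Q)
E = 0.61 - (8.314 * 298 / (4 * 96485)) * ln(7.61)
E = 0.597 V

0.597 V


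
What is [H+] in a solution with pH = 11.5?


[H+] = 10^(-pH)
[H+] = 10^(-11.5)
[H+] = 3.162e-12 M

3.162e-12 M


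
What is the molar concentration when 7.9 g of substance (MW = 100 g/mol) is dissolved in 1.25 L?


C = (mass / MW) / volume
C = (7.9 / 100) / 1.25
C = 0.0632 M

0.0632 M


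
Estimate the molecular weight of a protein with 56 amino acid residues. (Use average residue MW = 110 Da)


MW = n_residues * 110 Da
MW = 56 * 110
MW = 6160 Da

6160 Da


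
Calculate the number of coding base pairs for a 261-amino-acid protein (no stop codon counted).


Each amino acid = 1 codon = 3 bp
bp = 261 * 3 = 783 bp

783 bp


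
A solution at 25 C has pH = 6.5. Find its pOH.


pOH = 14 - pH
pOH = 14 - 6.5
pOH = 7.5

7.5


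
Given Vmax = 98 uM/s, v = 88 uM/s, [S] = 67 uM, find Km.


Km = [S] * (Vmax - v) / v
Km = 67 * (98 - 88) / 88
Km = 7.6136 uM

7.6136 uM


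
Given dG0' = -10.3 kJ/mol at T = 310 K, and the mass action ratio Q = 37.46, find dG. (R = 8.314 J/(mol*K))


dG = dG0' + RT * ln(Q) / 1000
dG = -10.3 + 8.314 * 310 * ln(37.46) / 1000
dG = -0.9616 kJ/mol

-0.9616 kJ/mol


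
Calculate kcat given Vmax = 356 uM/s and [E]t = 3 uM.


kcat = Vmax / [E]t
kcat = 356 / 3
kcat = 118.6667 s^-1

118.6667 s^-1


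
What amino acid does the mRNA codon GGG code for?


Standard genetic code lookup.
Codon GGG -> Gly

Gly


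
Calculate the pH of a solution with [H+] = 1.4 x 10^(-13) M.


pH = -log10([H+])
pH = -log10(1.4 x 10^(-13))
pH = 12.8539

12.8539


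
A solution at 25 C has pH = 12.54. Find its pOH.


pOH = 14 - pH
pOH = 14 - 12.54
pOH = 1.46

1.46


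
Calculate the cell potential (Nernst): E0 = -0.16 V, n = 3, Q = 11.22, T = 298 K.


E = E0 - (RT/nF) * ln(Q)
E = -0.16 - (8.314 * 298 / (3 * 96485)) * ln(11.22)
E = -0.1807 V

-0.1807 V


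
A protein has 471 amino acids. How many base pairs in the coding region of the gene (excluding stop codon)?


Each amino acid = 1 codon = 3 bp
bp = 471 * 3 = 1413 bp

1413 bp


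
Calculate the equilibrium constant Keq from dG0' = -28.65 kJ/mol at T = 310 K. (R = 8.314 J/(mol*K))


Keq = exp(-dG0 * 1000 / (R * T))
Keq = exp(-(-28.65) * 1000 / (8.314 * 310))
Keq = 67245.9425

67245.9425


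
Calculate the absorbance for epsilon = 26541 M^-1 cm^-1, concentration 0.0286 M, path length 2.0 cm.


A = epsilon * c * l
A = 26541 * 0.0286 * 2.0
A = 1518.1452

1518.1452


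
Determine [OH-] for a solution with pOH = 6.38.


[OH-] = 10^(-pOH)
[OH-] = 10^(-6.38)
[OH-] = 4.169e-07 M

4.169e-07 M


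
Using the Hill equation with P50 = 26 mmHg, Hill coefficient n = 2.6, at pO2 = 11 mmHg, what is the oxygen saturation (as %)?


Y = pO2^n / (P50^n + pO2^n)
Y = 11^2.6 / (26^2.6 + 11^2.6)
Y = 9.65%

9.65%


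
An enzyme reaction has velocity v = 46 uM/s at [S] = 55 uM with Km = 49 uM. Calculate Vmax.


Vmax = v * (Km + [S]) / [S]
Vmax = 46 * (49 + 55) / 55
Vmax = 86.9818 uM/s

86.9818 uM/s


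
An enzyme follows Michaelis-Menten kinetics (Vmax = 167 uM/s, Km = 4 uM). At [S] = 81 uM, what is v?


v = Vmax * [S] / (Km + [S])
v = 167 * 81 / (4 + 81)
v = 159.1412 uM/s

159.1412 uM/s


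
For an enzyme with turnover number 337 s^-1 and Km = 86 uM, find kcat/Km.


Catalytic efficiency = kcat / Km
= 337 / 86
= 3.9186 uM^-1*s^-1

3.9186 uM^-1*s^-1


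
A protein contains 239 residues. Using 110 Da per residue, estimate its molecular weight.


MW = n_residues * 110 Da
MW = 239 * 110
MW = 26290 Da

26290 Da


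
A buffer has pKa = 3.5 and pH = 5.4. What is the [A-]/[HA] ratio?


[A-]/[HA] = 10^(pH - pKa)
= 10^(5.4 - 3.5)
= 79.4328

79.4328


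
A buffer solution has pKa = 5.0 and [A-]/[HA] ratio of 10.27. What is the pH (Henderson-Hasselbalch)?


pH = pKa + log10([A-]/[HA])
pH = 5.0 + log10(10.27)
pH = 6.0116

6.0116


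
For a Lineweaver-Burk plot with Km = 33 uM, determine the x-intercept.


x-intercept = -1/Km
= -1/33
= -0.0303 1/uM

-0.0303 1/uM


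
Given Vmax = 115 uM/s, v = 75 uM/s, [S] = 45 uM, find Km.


Km = [S] * (Vmax - v) / v
Km = 45 * (115 - 75) / 75
Km = 24.0 uM

24.0 uM


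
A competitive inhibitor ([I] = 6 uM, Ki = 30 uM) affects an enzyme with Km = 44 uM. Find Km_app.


Km_app = Km * (1 + [I]/Ki)
Km_app = 44 * (1 + 6/30)
Km_app = 52.8 uM

52.8 uM


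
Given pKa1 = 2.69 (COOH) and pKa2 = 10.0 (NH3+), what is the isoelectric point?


pI = (pKa1 + pKa2) / 2
pI = (2.69 + 10.0) / 2
pI = 6.345

6.345


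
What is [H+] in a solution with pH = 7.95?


[H+] = 10^(-pH)
[H+] = 10^(-7.95)
[H+] = 1.122e-08 M

1.122e-08 M


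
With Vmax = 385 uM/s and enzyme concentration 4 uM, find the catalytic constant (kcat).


kcat = Vmax / [E]t
kcat = 385 / 4
kcat = 96.25 s^-1

96.25 s^-1


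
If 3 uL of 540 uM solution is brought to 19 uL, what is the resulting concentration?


C2 = C1 * V1 / V2
C2 = 540 * 3 / 19
C2 = 85.2632 uM

85.2632 uM


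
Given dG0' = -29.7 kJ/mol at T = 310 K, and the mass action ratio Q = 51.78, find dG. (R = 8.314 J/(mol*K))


dG = dG0' + RT * ln(Q) / 1000
dG = -29.7 + 8.314 * 310 * ln(51.78) / 1000
dG = -19.5272 kJ/mol

-19.5272 kJ/mol


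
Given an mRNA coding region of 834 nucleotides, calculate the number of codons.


codons = nucleotides / 3
codons = 834 / 3 = 278

278


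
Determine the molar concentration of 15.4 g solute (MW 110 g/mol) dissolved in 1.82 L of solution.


C = (mass / MW) / volume
C = (15.4 / 110) / 1.82
C = 0.0769 M

0.0769 M


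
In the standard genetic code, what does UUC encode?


Standard genetic code lookup.
Codon UUC -> Phe

Phe


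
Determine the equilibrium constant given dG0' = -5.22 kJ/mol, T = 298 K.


Keq = exp(-dG0 * 1000 / (R * T))
Keq = exp(-(-5.22) * 1000 / (8.314 * 298))
Keq = 8.2227

8.2227


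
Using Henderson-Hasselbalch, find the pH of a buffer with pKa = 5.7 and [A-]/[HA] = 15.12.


pH = pKa + log10([A-]/[HA])
pH = 5.7 + log10(15.12)
pH = 6.8796

6.8796


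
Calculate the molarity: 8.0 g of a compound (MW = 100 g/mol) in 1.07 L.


C = (mass / MW) / volume
C = (8.0 / 100) / 1.07
C = 0.0748 M

0.0748 M


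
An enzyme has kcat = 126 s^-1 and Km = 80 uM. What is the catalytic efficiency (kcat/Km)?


Catalytic efficiency = kcat / Km
= 126 / 80
= 1.575 uM^-1*s^-1

1.575 uM^-1*s^-1


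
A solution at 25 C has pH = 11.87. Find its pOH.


pOH = 14 - pH
pOH = 14 - 11.87
pOH = 2.13

2.13


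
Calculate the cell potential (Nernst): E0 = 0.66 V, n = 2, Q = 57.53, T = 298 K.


E = E0 - (RT/nF) * ln(Q)
E = 0.66 - (8.314 * 298 / (2 * 96485)) * ln(57.53)
E = 0.608 V

0.608 V


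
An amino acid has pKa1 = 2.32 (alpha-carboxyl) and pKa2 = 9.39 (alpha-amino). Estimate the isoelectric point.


pI = (pKa1 + pKa2) / 2
pI = (2.32 + 9.39) / 2
pI = 5.855

5.855


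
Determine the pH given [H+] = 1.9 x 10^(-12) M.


pH = -log10([H+])
pH = -log10(1.9 x 10^(-12))
pH = 11.7212

11.7212


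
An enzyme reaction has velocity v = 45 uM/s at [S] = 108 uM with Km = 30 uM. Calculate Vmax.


Vmax = v * (Km + [S]) / [S]
Vmax = 45 * (30 + 108) / 108
Vmax = 57.5 uM/s

57.5 uM/s


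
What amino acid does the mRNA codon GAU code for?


Standard genetic code lookup.
Codon GAU -> Asp

Asp


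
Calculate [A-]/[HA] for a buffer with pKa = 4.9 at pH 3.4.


[A-]/[HA] = 10^(pH - pKa)
= 10^(3.4 - 4.9)
= 0.0316

0.0316


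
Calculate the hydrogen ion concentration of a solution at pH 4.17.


[H+] = 10^(-pH)
[H+] = 10^(-4.17)
[H+] = 6.761e-05 M

6.761e-05 M


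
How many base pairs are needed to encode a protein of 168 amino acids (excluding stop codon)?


Each amino acid = 1 codon = 3 bp
bp = 168 * 3 = 504 bp

504 bp


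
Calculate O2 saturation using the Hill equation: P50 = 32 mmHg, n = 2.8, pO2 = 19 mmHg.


Y = pO2^n / (P50^n + pO2^n)
Y = 19^2.8 / (32^2.8 + 19^2.8)
Y = 18.85%

18.85%


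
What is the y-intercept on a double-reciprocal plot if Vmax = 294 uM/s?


y-intercept = 1/Vmax
= 1/294
= 0.0034 s/uM

0.0034 s/uM


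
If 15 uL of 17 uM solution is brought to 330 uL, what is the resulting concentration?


C2 = C1 * V1 / V2
C2 = 17 * 15 / 330
C2 = 0.7727 uM

0.7727 uM


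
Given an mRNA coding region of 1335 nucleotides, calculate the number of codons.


codons = nucleotides / 3
codons = 1335 / 3 = 445

445


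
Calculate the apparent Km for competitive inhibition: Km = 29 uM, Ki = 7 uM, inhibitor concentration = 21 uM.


Km_app = Km * (1 + [I]/Ki)
Km_app = 29 * (1 + 21/7)
Km_app = 116.0 uM

116.0 uM


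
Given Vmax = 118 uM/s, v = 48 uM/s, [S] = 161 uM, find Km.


Km = [S] * (Vmax - v) / v
Km = 161 * (118 - 48) / 48
Km = 234.7917 uM

234.7917 uM


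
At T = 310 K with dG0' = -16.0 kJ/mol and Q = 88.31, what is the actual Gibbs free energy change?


dG = dG0' + RT * ln(Q) / 1000
dG = -16.0 + 8.314 * 310 * ln(88.31) / 1000
dG = -4.4513 kJ/mol

-4.4513 kJ/mol


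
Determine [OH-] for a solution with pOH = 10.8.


[OH-] = 10^(-pOH)
[OH-] = 10^(-10.8)
[OH-] = 1.585e-11 M

1.585e-11 M


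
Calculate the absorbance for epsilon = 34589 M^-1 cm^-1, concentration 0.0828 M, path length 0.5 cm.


A = epsilon * c * l
A = 34589 * 0.0828 * 0.5
A = 1431.9846

1431.9846


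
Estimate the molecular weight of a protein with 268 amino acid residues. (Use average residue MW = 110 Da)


MW = n_residues * 110 Da
MW = 268 * 110
MW = 29480 Da

29480 Da


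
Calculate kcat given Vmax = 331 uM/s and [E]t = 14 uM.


kcat = Vmax / [E]t
kcat = 331 / 14
kcat = 23.6429 s^-1

23.6429 s^-1


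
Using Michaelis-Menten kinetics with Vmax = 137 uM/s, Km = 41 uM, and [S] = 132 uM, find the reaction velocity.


v = Vmax * [S] / (Km + [S])
v = 137 * 132 / (41 + 132)
v = 104.5318 uM/s

104.5318 uM/s


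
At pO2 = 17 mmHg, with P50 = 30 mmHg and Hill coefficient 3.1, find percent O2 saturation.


Y = pO2^n / (P50^n + pO2^n)
Y = 17^3.1 / (30^3.1 + 17^3.1)
Y = 14.67%

14.67%


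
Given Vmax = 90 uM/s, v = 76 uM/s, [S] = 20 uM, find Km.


Km = [S] * (Vmax - v) / v
Km = 20 * (90 - 76) / 76
Km = 3.6842 uM

3.6842 uM


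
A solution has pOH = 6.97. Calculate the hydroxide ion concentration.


[OH-] = 10^(-pOH)
[OH-] = 10^(-6.97)
[OH-] = 1.072e-07 M

1.072e-07 M


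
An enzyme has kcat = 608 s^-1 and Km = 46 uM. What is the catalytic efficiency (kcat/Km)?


Catalytic efficiency = kcat / Km
= 608 / 46
= 13.2174 uM^-1*s^-1

13.2174 uM^-1*s^-1


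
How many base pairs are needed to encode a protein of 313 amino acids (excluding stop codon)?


Each amino acid = 1 codon = 3 bp
bp = 313 * 3 = 939 bp

939 bp


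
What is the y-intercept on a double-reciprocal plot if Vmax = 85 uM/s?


y-intercept = 1/Vmax
= 1/85
= 0.0118 s/uM

0.0118 s/uM


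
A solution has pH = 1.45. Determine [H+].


[H+] = 10^(-pH)
[H+] = 10^(-1.45)
[H+] = 0.0355 M

0.0355 M


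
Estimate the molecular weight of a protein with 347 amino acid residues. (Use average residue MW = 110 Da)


MW = n_residues * 110 Da
MW = 347 * 110
MW = 38170 Da

38170 Da


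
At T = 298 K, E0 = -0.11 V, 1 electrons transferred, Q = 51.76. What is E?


E = E0 - (RT/nF) * ln(Q)
E = -0.11 - (8.314 * 298 / (1 * 96485)) * ln(51.76)
E = -0.2113 V

-0.2113 V


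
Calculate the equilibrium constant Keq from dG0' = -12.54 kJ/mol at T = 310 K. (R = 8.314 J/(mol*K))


Keq = exp(-dG0 * 1000 / (R * T))
Keq = exp(-(-12.54) * 1000 / (8.314 * 310))
Keq = 129.7334

129.7334


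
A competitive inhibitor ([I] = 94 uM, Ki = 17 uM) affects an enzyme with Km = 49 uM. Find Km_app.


Km_app = Km * (1 + [I]/Ki)
Km_app = 49 * (1 + 94/17)
Km_app = 319.9412 uM

319.9412 uM


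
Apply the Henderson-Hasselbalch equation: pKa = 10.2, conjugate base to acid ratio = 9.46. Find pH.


pH = pKa + log10([A-]/[HA])
pH = 10.2 + log10(9.46)
pH = 11.1759

11.1759


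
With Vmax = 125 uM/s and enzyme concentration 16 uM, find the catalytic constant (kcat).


kcat = Vmax / [E]t
kcat = 125 / 16
kcat = 7.8125 s^-1

7.8125 s^-1


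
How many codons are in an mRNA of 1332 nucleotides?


codons = nucleotides / 3
codons = 1332 / 3 = 444

444


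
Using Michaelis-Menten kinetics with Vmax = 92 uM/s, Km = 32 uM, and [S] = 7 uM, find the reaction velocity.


v = Vmax * [S] / (Km + [S])
v = 92 * 7 / (32 + 7)
v = 16.5128 uM/s

16.5128 uM/s


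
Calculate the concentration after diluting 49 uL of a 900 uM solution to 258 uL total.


C2 = C1 * V1 / V2
C2 = 900 * 49 / 258
C2 = 170.9302 uM

170.9302 uM


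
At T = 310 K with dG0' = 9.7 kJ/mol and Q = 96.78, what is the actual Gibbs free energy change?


dG = dG0' + RT * ln(Q) / 1000
dG = 9.7 + 8.314 * 310 * ln(96.78) / 1000
dG = 21.4847 kJ/mol

21.4847 kJ/mol


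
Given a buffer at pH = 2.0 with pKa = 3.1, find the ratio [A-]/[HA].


[A-]/[HA] = 10^(pH - pKa)
= 10^(2.0 - 3.1)
= 0.0794

0.0794


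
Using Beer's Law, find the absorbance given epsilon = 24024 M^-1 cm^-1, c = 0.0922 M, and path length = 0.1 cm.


A = epsilon * c * l
A = 24024 * 0.0922 * 0.1
A = 221.5013

221.5013


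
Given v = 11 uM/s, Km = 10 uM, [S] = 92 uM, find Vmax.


Vmax = v * (Km + [S]) / [S]
Vmax = 11 * (10 + 92) / 92
Vmax = 12.1957 uM/s

12.1957 uM/s


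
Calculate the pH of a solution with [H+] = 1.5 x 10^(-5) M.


pH = -log10([H+])
pH = -log10(1.5 x 10^(-5))
pH = 4.8239

4.8239


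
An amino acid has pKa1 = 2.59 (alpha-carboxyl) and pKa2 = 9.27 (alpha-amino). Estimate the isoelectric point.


pI = (pKa1 + pKa2) / 2
pI = (2.59 + 9.27) / 2
pI = 5.93

5.93


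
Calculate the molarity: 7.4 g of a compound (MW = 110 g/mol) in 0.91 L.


C = (mass / MW) / volume
C = (7.4 / 110) / 0.91
C = 0.0739 M

0.0739 M


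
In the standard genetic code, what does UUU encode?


Standard genetic code lookup.
Codon UUU -> Phe

Phe


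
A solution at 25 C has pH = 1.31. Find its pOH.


pOH = 14 - pH
pOH = 14 - 1.31
pOH = 12.69

12.69


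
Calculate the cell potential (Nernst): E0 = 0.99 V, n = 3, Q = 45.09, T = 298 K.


E = E0 - (RT/nF) * ln(Q)
E = 0.99 - (8.314 * 298 / (3 * 96485)) * ln(45.09)
E = 0.9574 V

0.9574 V


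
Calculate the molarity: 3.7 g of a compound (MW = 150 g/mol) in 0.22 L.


C = (mass / MW) / volume
C = (3.7 / 150) / 0.22
C = 0.1121 M

0.1121 M


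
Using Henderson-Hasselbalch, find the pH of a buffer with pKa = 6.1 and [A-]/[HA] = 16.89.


pH = pKa + log10([A-]/[HA])
pH = 6.1 + log10(16.89)
pH = 7.3276

7.3276


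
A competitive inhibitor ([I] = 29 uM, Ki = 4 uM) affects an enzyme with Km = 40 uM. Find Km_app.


Km_app = Km * (1 + [I]/Ki)
Km_app = 40 * (1 + 29/4)
Km_app = 330.0 uM

330.0 uM


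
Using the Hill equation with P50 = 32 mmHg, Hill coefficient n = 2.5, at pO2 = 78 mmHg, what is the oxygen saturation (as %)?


Y = pO2^n / (P50^n + pO2^n)
Y = 78^2.5 / (32^2.5 + 78^2.5)
Y = 90.27%

90.27%


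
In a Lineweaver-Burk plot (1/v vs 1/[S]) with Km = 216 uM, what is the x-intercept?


x-intercept = -1/Km
= -1/216
= -0.0046 1/uM

-0.0046 1/uM


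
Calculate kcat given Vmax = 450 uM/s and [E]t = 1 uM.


kcat = Vmax / [E]t
kcat = 450 / 1
kcat = 450.0 s^-1

450.0 s^-1


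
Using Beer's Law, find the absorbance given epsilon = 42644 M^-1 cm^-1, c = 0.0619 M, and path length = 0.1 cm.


A = epsilon * c * l
A = 42644 * 0.0619 * 0.1
A = 263.9664

263.9664


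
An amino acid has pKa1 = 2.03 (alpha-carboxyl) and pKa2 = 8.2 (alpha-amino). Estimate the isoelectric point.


pI = (pKa1 + pKa2) / 2
pI = (2.03 + 8.2) / 2
pI = 5.115

5.115


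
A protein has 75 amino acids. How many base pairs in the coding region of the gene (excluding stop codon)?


Each amino acid = 1 codon = 3 bp
bp = 75 * 3 = 225 bp

225 bp


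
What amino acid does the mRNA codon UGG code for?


Standard genetic code lookup.
Codon UGG -> Trp

Trp


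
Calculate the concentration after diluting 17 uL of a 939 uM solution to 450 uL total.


C2 = C1 * V1 / V2
C2 = 939 * 17 / 450
C2 = 35.4733 uM

35.4733 uM


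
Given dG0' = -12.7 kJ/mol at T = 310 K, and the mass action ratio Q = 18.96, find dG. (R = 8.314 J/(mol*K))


dG = dG0' + RT * ln(Q) / 1000
dG = -12.7 + 8.314 * 310 * ln(18.96) / 1000
dG = -5.1166 kJ/mol

-5.1166 kJ/mol


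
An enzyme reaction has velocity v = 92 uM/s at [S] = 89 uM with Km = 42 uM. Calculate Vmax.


Vmax = v * (Km + [S]) / [S]
Vmax = 92 * (42 + 89) / 89
Vmax = 135.4157 uM/s

135.4157 uM/s


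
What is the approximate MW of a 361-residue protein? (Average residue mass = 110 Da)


MW = n_residues * 110 Da
MW = 361 * 110
MW = 39710 Da

39710 Da


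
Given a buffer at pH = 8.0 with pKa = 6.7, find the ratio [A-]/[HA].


[A-]/[HA] = 10^(pH - pKa)
= 10^(8.0 - 6.7)
= 19.9526

19.9526


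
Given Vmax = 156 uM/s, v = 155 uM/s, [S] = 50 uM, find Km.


Km = [S] * (Vmax - v) / v
Km = 50 * (156 - 155) / 155
Km = 0.3226 uM

0.3226 uM


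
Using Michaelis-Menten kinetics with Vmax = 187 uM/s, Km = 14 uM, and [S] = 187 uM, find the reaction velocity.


v = Vmax * [S] / (Km + [S])
v = 187 * 187 / (14 + 187)
v = 173.9751 uM/s

173.9751 uM/s


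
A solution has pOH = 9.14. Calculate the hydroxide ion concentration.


[OH-] = 10^(-pOH)
[OH-] = 10^(-9.14)
[OH-] = 7.244e-10 M

7.244e-10 M


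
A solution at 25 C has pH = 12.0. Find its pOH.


pOH = 14 - pH
pOH = 14 - 12.0
pOH = 2.0

2.0


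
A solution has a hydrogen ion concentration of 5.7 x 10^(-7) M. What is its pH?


pH = -log10([H+])
pH = -log10(5.7 x 10^(-7))
pH = 6.2441

6.2441


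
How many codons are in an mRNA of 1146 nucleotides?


codons = nucleotides / 3
codons = 1146 / 3 = 382

382


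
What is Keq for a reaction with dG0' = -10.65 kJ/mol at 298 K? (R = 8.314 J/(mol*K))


Keq = exp(-dG0 * 1000 / (R * T))
Keq = exp(-(-10.65) * 1000 / (8.314 * 298))
Keq = 73.594

73.594


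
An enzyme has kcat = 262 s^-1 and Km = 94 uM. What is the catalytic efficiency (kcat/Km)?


Catalytic efficiency = kcat / Km
= 262 / 94
= 2.7872 uM^-1*s^-1

2.7872 uM^-1*s^-1


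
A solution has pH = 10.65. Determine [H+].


[H+] = 10^(-pH)
[H+] = 10^(-10.65)
[H+] = 2.239e-11 M

2.239e-11 M


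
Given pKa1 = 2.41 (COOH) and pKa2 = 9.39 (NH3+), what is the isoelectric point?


pI = (pKa1 + pKa2) / 2
pI = (2.41 + 9.39) / 2
pI = 5.9

5.9


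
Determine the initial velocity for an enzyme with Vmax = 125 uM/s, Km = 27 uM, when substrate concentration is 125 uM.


v = Vmax * [S] / (Km + [S])
v = 125 * 125 / (27 + 125)
v = 102.7961 uM/s

102.7961 uM/s


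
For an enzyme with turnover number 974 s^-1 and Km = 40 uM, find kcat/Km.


Catalytic efficiency = kcat / Km
= 974 / 40
= 24.35 uM^-1*s^-1

24.35 uM^-1*s^-1


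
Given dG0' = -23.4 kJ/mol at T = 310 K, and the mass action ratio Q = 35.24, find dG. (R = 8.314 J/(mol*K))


dG = dG0' + RT * ln(Q) / 1000
dG = -23.4 + 8.314 * 310 * ln(35.24) / 1000
dG = -14.219 kJ/mol

-14.219 kJ/mol


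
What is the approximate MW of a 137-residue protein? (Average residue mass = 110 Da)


MW = n_residues * 110 Da
MW = 137 * 110
MW = 15070 Da

15070 Da


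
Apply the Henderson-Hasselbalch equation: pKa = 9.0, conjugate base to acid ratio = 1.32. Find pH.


pH = pKa + log10([A-]/[HA])
pH = 9.0 + log10(1.32)
pH = 9.1206

9.1206


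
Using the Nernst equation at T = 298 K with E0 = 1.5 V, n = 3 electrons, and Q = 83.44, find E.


E = E0 - (RT/nF) * ln(Q)
E = 1.5 - (8.314 * 298 / (3 * 96485)) * ln(83.44)
E = 1.4621 V

1.4621 V


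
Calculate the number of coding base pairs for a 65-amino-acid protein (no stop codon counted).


Each amino acid = 1 codon = 3 bp
bp = 65 * 3 = 195 bp

195 bp


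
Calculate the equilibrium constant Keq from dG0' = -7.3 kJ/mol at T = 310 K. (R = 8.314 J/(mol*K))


Keq = exp(-dG0 * 1000 / (R * T))
Keq = exp(-(-7.3) * 1000 / (8.314 * 310))
Keq = 16.9858

16.9858


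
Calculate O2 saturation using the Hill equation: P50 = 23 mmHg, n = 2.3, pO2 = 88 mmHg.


Y = pO2^n / (P50^n + pO2^n)
Y = 88^2.3 / (23^2.3 + 88^2.3)
Y = 95.63%

95.63%


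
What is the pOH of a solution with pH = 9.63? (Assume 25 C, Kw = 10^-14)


pOH = 14 - pH
pOH = 14 - 9.63
pOH = 4.37

4.37


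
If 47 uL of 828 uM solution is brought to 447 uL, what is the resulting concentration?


C2 = C1 * V1 / V2
C2 = 828 * 47 / 447
C2 = 87.0604 uM

87.0604 uM


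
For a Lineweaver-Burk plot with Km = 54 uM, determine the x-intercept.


x-intercept = -1/Km
= -1/54
= -0.0185 1/uM

-0.0185 1/uM


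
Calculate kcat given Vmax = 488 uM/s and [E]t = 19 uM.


kcat = Vmax / [E]t
kcat = 488 / 19
kcat = 25.6842 s^-1

25.6842 s^-1


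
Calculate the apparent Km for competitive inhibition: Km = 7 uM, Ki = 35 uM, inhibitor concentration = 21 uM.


Km_app = Km * (1 + [I]/Ki)
Km_app = 7 * (1 + 21/35)
Km_app = 11.2 uM

11.2 uM


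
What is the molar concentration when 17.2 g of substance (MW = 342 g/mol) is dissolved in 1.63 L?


C = (mass / MW) / volume
C = (17.2 / 342) / 1.63
C = 0.0309 M

0.0309 M


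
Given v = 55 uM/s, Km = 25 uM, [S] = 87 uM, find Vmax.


Vmax = v * (Km + [S]) / [S]
Vmax = 55 * (25 + 87) / 87
Vmax = 70.8046 uM/s

70.8046 uM/s


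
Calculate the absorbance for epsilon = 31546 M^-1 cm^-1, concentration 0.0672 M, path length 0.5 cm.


A = epsilon * c * l
A = 31546 * 0.0672 * 0.5
A = 1059.9456

1059.9456


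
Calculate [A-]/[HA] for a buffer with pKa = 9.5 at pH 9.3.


[A-]/[HA] = 10^(pH - pKa)
= 10^(9.3 - 9.5)
= 0.631

0.631


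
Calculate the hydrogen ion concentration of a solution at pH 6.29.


[H+] = 10^(-pH)
[H+] = 10^(-6.29)
[H+] = 5.129e-07 M

5.129e-07 M


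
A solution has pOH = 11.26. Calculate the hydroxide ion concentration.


[OH-] = 10^(-pOH)
[OH-] = 10^(-11.26)
[OH-] = 5.495e-12 M

5.495e-12 M


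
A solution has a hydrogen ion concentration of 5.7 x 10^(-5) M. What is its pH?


pH = -log10([H+])
pH = -log10(5.7 x 10^(-5))
pH = 4.2441

4.2441


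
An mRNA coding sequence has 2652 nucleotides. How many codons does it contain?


codons = nucleotides / 3
codons = 2652 / 3 = 884

884


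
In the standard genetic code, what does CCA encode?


Standard genetic code lookup.
Codon CCA -> Pro

Pro


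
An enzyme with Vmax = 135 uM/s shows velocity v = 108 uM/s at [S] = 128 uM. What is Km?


Km = [S] * (Vmax - v) / v
Km = 128 * (135 - 108) / 108
Km = 32.0 uM

32.0 uM


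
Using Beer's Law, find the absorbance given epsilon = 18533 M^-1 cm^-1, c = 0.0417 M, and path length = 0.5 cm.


A = epsilon * c * l
A = 18533 * 0.0417 * 0.5
A = 386.413

386.413


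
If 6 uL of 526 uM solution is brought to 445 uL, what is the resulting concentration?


C2 = C1 * V1 / V2
C2 = 526 * 6 / 445
C2 = 7.0921 uM

7.0921 uM


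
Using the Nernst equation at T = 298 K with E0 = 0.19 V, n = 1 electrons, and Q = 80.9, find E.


E = E0 - (RT/nF) * ln(Q)
E = 0.19 - (8.314 * 298 / (1 * 96485)) * ln(80.9)
E = 0.0772 V

0.0772 V


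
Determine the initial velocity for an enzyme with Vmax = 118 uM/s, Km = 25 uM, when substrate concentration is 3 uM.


v = Vmax * [S] / (Km + [S])
v = 118 * 3 / (25 + 3)
v = 12.6429 uM/s

12.6429 uM/s


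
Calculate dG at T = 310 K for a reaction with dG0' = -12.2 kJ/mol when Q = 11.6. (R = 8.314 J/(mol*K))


dG = dG0' + RT * ln(Q) / 1000
dG = -12.2 + 8.314 * 310 * ln(11.6) / 1000
dG = -5.8829 kJ/mol

-5.8829 kJ/mol


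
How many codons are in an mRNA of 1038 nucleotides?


codons = nucleotides / 3
codons = 1038 / 3 = 346

346


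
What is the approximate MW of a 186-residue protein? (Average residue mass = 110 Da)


MW = n_residues * 110 Da
MW = 186 * 110
MW = 20460 Da

20460 Da


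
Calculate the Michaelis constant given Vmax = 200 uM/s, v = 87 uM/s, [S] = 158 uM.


Km = [S] * (Vmax - v) / v
Km = 158 * (200 - 87) / 87
Km = 205.2184 uM

205.2184 uM


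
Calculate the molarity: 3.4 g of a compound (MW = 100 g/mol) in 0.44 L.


C = (mass / MW) / volume
C = (3.4 / 100) / 0.44
C = 0.0773 M

0.0773 M


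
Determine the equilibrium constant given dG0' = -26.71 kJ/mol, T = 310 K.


Keq = exp(-dG0 * 1000 / (R * T))
Keq = exp(-(-26.71) * 1000 / (8.314 * 310))
Keq = 31678.6402

31678.6402


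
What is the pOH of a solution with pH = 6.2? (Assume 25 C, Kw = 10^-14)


pOH = 14 - pH
pOH = 14 - 6.2
pOH = 7.8

7.8


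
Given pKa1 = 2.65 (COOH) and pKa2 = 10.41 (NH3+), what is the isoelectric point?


pI = (pKa1 + pKa2) / 2
pI = (2.65 + 10.41) / 2
pI = 6.53

6.53


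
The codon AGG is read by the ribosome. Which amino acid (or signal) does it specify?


Standard genetic code lookup.
Codon AGG -> Arg

Arg


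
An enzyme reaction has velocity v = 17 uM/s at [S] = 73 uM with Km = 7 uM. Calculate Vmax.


Vmax = v * (Km + [S]) / [S]
Vmax = 17 * (7 + 73) / 73
Vmax = 18.6301 uM/s

18.6301 uM/s


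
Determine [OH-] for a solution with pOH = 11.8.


[OH-] = 10^(-pOH)
[OH-] = 10^(-11.8)
[OH-] = 1.585e-12 M

1.585e-12 M


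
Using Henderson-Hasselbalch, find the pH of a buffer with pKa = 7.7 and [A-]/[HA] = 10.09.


pH = pKa + log10([A-]/[HA])
pH = 7.7 + log10(10.09)
pH = 8.7039

8.7039


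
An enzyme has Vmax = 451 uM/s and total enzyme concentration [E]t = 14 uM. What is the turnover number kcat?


kcat = Vmax / [E]t
kcat = 451 / 14
kcat = 32.2143 s^-1

32.2143 s^-1


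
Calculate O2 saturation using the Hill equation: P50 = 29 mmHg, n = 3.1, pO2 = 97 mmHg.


Y = pO2^n / (P50^n + pO2^n)
Y = 97^3.1 / (29^3.1 + 97^3.1)
Y = 97.69%

97.69%


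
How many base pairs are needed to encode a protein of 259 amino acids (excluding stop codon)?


Each amino acid = 1 codon = 3 bp
bp = 259 * 3 = 777 bp

777 bp


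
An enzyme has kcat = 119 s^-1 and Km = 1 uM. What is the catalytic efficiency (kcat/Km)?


Catalytic efficiency = kcat / Km
= 119 / 1
= 119.0 uM^-1*s^-1

119.0 uM^-1*s^-1


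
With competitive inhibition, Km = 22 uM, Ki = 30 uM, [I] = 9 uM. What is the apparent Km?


Km_app = Km * (1 + [I]/Ki)
Km_app = 22 * (1 + 9/30)
Km_app = 28.6 uM

28.6 uM


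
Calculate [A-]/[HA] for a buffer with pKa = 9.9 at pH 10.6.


[A-]/[HA] = 10^(pH - pKa)
= 10^(10.6 - 9.9)
= 5.0119

5.0119


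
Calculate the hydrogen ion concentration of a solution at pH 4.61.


[H+] = 10^(-pH)
[H+] = 10^(-4.61)
[H+] = 2.455e-05 M

2.455e-05 M


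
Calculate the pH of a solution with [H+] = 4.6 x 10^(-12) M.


pH = -log10([H+])
pH = -log10(4.6 x 10^(-12))
pH = 11.3372

11.3372


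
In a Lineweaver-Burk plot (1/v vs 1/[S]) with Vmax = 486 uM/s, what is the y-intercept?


y-intercept = 1/Vmax
= 1/486
= 0.0021 s/uM

0.0021 s/uM


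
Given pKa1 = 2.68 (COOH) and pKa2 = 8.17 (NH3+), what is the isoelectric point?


pI = (pKa1 + pKa2) / 2
pI = (2.68 + 8.17) / 2
pI = 5.425

5.425
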